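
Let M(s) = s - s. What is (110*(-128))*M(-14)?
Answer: 0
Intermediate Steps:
M(s) = 0
(110*(-128))*M(-14) = (110*(-128))*0 = -14080*0 = 0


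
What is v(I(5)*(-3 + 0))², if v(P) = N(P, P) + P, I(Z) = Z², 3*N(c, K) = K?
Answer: 10000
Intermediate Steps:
N(c, K) = K/3
v(P) = 4*P/3 (v(P) = P/3 + P = 4*P/3)
v(I(5)*(-3 + 0))² = (4*(5²*(-3 + 0))/3)² = (4*(25*(-3))/3)² = ((4/3)*(-75))² = (-100)² = 10000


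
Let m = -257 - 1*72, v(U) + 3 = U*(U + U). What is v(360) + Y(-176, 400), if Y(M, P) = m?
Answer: 258868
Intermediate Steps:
v(U) = -3 + 2*U² (v(U) = -3 + U*(U + U) = -3 + U*(2*U) = -3 + 2*U²)
m = -329 (m = -257 - 72 = -329)
Y(M, P) = -329
v(360) + Y(-176, 400) = (-3 + 2*360²) - 329 = (-3 + 2*129600) - 329 = (-3 + 259200) - 329 = 259197 - 329 = 258868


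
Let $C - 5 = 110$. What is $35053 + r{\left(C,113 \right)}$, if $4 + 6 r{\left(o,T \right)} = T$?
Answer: $\frac{210427}{6} \approx 35071.0$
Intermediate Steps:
$C = 115$ ($C = 5 + 110 = 115$)
$r{\left(o,T \right)} = - \frac{2}{3} + \frac{T}{6}$
$35053 + r{\left(C,113 \right)} = 35053 + \left(- \frac{2}{3} + \frac{1}{6} \cdot 113\right) = 35053 + \left(- \frac{2}{3} + \frac{113}{6}\right) = 35053 + \frac{109}{6} = \frac{210427}{6}$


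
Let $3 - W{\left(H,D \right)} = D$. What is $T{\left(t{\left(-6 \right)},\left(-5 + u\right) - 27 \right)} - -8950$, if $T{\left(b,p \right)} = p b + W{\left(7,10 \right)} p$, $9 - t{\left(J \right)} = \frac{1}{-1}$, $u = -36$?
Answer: $8746$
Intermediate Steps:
$W{\left(H,D \right)} = 3 - D$
$t{\left(J \right)} = 10$ ($t{\left(J \right)} = 9 - \frac{1}{-1} = 9 - -1 = 9 + 1 = 10$)
$T{\left(b,p \right)} = - 7 p + b p$ ($T{\left(b,p \right)} = p b + \left(3 - 10\right) p = b p + \left(3 - 10\right) p = b p - 7 p = - 7 p + b p$)
$T{\left(t{\left(-6 \right)},\left(-5 + u\right) - 27 \right)} - -8950 = \left(\left(-5 - 36\right) - 27\right) \left(-7 + 10\right) - -8950 = \left(-41 - 27\right) 3 + 8950 = \left(-68\right) 3 + 8950 = -204 + 8950 = 8746$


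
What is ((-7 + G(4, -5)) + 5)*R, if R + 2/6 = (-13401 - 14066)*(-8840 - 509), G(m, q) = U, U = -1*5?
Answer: -5392568636/3 ≈ -1.7975e+9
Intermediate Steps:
U = -5
G(m, q) = -5
R = 770366948/3 (R = -⅓ + (-13401 - 14066)*(-8840 - 509) = -⅓ - 27467*(-9349) = -⅓ + 256788983 = 770366948/3 ≈ 2.5679e+8)
((-7 + G(4, -5)) + 5)*R = ((-7 - 5) + 5)*(770366948/3) = (-12 + 5)*(770366948/3) = -7*770366948/3 = -5392568636/3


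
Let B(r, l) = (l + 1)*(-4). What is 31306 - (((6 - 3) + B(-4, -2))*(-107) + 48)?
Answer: 32007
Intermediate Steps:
B(r, l) = -4 - 4*l (B(r, l) = (1 + l)*(-4) = -4 - 4*l)
31306 - (((6 - 3) + B(-4, -2))*(-107) + 48) = 31306 - (((6 - 3) + (-4 - 4*(-2)))*(-107) + 48) = 31306 - ((3 + (-4 + 8))*(-107) + 48) = 31306 - ((3 + 4)*(-107) + 48) = 31306 - (7*(-107) + 48) = 31306 - (-749 + 48) = 31306 - 1*(-701) = 31306 + 701 = 32007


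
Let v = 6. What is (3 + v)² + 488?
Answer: 569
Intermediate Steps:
(3 + v)² + 488 = (3 + 6)² + 488 = 9² + 488 = 81 + 488 = 569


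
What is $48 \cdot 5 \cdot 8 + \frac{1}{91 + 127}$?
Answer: $\frac{418561}{218} \approx 1920.0$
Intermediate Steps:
$48 \cdot 5 \cdot 8 + \frac{1}{91 + 127} = 48 \cdot 40 + \frac{1}{218} = 1920 + \frac{1}{218} = \frac{418561}{218}$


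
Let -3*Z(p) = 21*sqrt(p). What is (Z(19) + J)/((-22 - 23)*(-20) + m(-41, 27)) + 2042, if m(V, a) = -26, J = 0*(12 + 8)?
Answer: 2042 - 7*sqrt(19)/874 ≈ 2042.0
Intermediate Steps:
Z(p) = -7*sqrt(p)
J = 0 (J = 0*20 = 0)
(Z(19) + J)/((-22 - 23)*(-20) + m(-41, 27)) + 2042 = (-7*sqrt(19) + 0)/((-22 - 23)*(-20) - 26) + 2042 = (-7*sqrt(19))/(-45*(-20) - 26) + 2042 = (-7*sqrt(19))/(900 - 26) + 2042 = -7*sqrt(19)/874 + 2042 = 2042 - 7*sqrt(19)/874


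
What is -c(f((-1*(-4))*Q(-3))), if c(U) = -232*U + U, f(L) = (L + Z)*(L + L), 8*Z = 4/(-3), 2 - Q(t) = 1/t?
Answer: 118580/3 ≈ 39527.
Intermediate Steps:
Q(t) = 2 - 1/t
Z = -1/6 (Z = (4/(-3))/8 = (4*(-1/3))/8 = (1/8)*(-4/3) = -1/6 ≈ -0.16667)
f(L) = 2*L*(-1/6 + L) (f(L) = (L - 1/6)*(L + L) = (-1/6 + L)*(2*L) = 2*L*(-1/6 + L))
c(U) = -231*U
-c(f((-1*(-4))*Q(-3))) = -(-231)*((-1*(-4))*(2 - 1/(-3)))*(-1 + 6*((-1*(-4))*(2 - 1/(-3))))/3 = -(-231)*(4*(2 - 1*(-1/3)))*(-1 + 6*(4*(2 - 1*(-1/3))))/3 = -(-231)*(4*(2 + 1/3))*(-1 + 6*(4*(2 + 1/3)))/3 = -(-231)*(4*(7/3))*(-1 + 6*(4*(7/3)))/3 = -(-231)*(1/3)*(28/3)*(-1 + 6*(28/3)) = -(-231)*(1/3)*(28/3)*(-1 + 56) = -(-231)*(1/3)*(28/3)*55 = -(-231)*1540/9 = -1*(-118580/3) = 118580/3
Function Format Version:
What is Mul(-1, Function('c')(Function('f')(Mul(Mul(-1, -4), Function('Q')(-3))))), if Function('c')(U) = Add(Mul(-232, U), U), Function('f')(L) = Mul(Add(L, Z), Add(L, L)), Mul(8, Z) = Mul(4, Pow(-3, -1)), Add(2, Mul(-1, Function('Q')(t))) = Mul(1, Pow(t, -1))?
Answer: Rational(118580, 3) ≈ 39527.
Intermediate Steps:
Function('Q')(t) = Add(2, Mul(-1, Pow(t, -1))) (Function('Q')(t) = Add(2, Mul(-1, Mul(1, Pow(t, -1)))) = Add(2, Mul(-1, Pow(t, -1))))
Z = Rational(-1, 6) (Z = Mul(Rational(1, 8), Mul(4, Pow(-3, -1))) = Mul(Rational(1, 8), Mul(4, Rational(-1, 3))) = Mul(Rational(1, 8), Rational(-4, 3)) = Rational(-1, 6) ≈ -0.16667)
Function('f')(L) = Mul(2, L, Add(Rational(-1, 6), L)) (Function('f')(L) = Mul(Add(L, Rational(-1, 6)), Add(L, L)) = Mul(Add(Rational(-1, 6), L), Mul(2, L)) = Mul(2, L, Add(Rational(-1, 6), L)))
Function('c')(U) = Mul(-231, U)
Mul(-1, Function('c')(Function('f')(Mul(Mul(-1, -4), Function('Q')(-3))))) = Mul(-1, Mul(-231, Mul(Rational(1, 3), Mul(Mul(-1, -4), Add(2, Mul(-1, Pow(-3, -1)))), Add(-1, Mul(6, Mul(Mul(-1, -4), Add(2, Mul(-1, Pow(-3, -1))))))))) = Mul(-1, Mul(-231, Mul(Rational(1, 3), Mul(4, Add(2, Mul(-1, Rational(-1, 3)))), Add(-1, Mul(6, Mul(4, Add(2, Mul(-1, Rational(-1, 3))))))))) = Mul(-1, Mul(-231, Mul(Rational(1, 3), Mul(4, Add(2, Rational(1, 3))), Add(-1, Mul(6, Mul(4, Add(2, Rational(1, 3)))))))) = Mul(-1, Mul(-231, Mul(Rational(1, 3), Mul(4, Rational(7, 3)), Add(-1, Mul(6, Mul(4, Rational(7, 3))))))) = Mul(-1, Mul(-231, Mul(Rational(1, 3), Rational(28, 3), Add(-1, Mul(6, Rational(28, 3)))))) = Mul(-1, Mul(-231, Mul(Rational(1, 3), Rational(28, 3), Add(-1, 56)))) = Mul(-1, Mul(-231, Mul(Rational(1, 3), Rational(28, 3), 55))) = Mul(-1, Mul(-231, Rational(1540, 9))) = Mul(-1, Rational(-118580, 3)) = Rational(118580, 3)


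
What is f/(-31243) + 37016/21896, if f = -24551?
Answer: 30251064/12216013 ≈ 2.4763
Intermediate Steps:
f/(-31243) + 37016/21896 = -24551/(-31243) + 37016/21896 = -24551*(-1/31243) + 37016*(1/21896) = 24551/31243 + 661/391 = 30251064/12216013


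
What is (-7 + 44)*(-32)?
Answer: -1184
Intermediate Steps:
(-7 + 44)*(-32) = 37*(-32) = -1184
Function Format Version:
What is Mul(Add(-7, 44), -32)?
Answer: -1184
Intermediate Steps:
Mul(Add(-7, 44), -32) = Mul(37, -32) = -1184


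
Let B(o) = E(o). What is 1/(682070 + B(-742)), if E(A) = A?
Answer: 1/681328 ≈ 1.4677e-6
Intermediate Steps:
B(o) = o
1/(682070 + B(-742)) = 1/(682070 - 742) = 1/681328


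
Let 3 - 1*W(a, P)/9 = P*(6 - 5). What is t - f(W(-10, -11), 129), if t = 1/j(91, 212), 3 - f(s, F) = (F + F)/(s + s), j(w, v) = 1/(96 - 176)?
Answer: -3443/42 ≈ -81.976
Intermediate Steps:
j(w, v) = -1/80 (j(w, v) = 1/(-80) = -1/80)
W(a, P) = 27 - 9*P (W(a, P) = 27 - 9*P*(6 - 5) = 27 - 9*P)
f(s, F) = 3 - F/s (f(s, F) = 3 - (F + F)/(s + s) = 3 - 2*F/(2*s) = 3 - 2*F*1/(2*s) = 3 - F/s)
t = -80 (t = 1/(-1/80) = -80)
t - f(W(-10, -11), 129) = -80 - (3 - 1*129/(27 - 9*(-11))) = -80 - (3 - 1*129/(27 + 99)) = -80 - (3 - 1*129/126) = -80 - (3 - 1*129*1/126) = -80 - (3 - 43/42) = -80 - 1*83/42 = -80 - 83/42 = -3443/42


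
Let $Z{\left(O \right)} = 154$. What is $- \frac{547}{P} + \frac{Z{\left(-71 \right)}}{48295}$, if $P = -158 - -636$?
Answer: $- \frac{26343753}{23085010} \approx -1.1412$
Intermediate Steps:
$P = 478$ ($P = -158 + 636 = 478$)
$- \frac{547}{P} + \frac{Z{\left(-71 \right)}}{48295} = - \frac{547}{478} + \frac{154}{48295} = - \frac{26343753}{23085010}$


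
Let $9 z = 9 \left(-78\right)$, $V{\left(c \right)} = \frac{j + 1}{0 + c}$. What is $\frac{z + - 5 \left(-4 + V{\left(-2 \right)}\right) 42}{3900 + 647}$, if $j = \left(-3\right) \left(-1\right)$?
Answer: $\frac{1182}{4547} \approx 0.25995$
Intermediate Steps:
$j = 3$
$V{\left(c \right)} = \frac{4}{c}$ ($V{\left(c \right)} = \frac{3 + 1}{0 + c} = \frac{4}{c}$)
$z = -78$ ($z = \frac{9 \left(-78\right)}{9} = \frac{1}{9} \left(-702\right) = -78$)
$\frac{z + - 5 \left(-4 + V{\left(-2 \right)}\right) 42}{3900 + 647} = \frac{-78 + - 5 \left(-4 + \frac{4}{-2}\right) 42}{3900 + 647} = \frac{-78 + - 5 \left(-4 + 4 \left(- \frac{1}{2}\right)\right) 42}{4547} = \left(-78 + - 5 \left(-4 - 2\right) 42\right) \frac{1}{4547} = \left(-78 + \left(-5\right) \left(-6\right) 42\right) \frac{1}{4547} = \left(-78 + 30 \cdot 42\right) \frac{1}{4547} = \left(-78 + 1260\right) \frac{1}{4547} = 1182 \cdot \frac{1}{4547} = \frac{1182}{4547}$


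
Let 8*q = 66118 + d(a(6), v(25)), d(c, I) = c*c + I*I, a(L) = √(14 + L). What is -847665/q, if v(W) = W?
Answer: -6781320/66763 ≈ -101.57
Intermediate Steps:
d(c, I) = I² + c² (d(c, I) = c² + I² = I² + c²)
q = 66763/8 (q = (66118 + (25² + (√(14 + 6))²))/8 = (66118 + (625 + (√20)²))/8 = (66118 + (625 + (2*√5)²))/8 = (66118 + (625 + 20))/8 = (66118 + 645)/8 = (⅛)*66763 = 66763/8 ≈ 8345.4)
-847665/q = -847665/66763/8 = -847665*8/66763 = -6781320/66763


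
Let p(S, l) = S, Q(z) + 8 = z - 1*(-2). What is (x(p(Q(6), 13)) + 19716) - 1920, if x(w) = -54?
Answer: 17742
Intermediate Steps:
Q(z) = -6 + z (Q(z) = -8 + (z - 1*(-2)) = -8 + (z + 2) = -8 + (2 + z) = -6 + z)
(x(p(Q(6), 13)) + 19716) - 1920 = (-54 + 19716) - 1920 = 19662 - 1920 = 17742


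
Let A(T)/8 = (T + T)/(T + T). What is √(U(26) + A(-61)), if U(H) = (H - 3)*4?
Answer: 10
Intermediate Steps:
U(H) = -12 + 4*H (U(H) = (-3 + H)*4 = -12 + 4*H)
A(T) = 8 (A(T) = 8*((T + T)/(T + T)) = 8*((2*T)/((2*T))) = 8*((2*T)*(1/(2*T))) = 8*1 = 8)
√(U(26) + A(-61)) = √((-12 + 4*26) + 8) = √((-12 + 104) + 8) = √(92 + 8) = √100 = 10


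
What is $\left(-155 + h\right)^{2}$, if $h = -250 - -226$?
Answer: $32041$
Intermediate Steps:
$h = -24$ ($h = -250 + 226 = -24$)
$\left(-155 + h\right)^{2} = \left(-155 - 24\right)^{2} = \left(-179\right)^{2} = 32041$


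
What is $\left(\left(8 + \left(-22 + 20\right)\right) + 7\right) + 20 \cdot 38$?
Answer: $773$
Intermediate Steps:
$\left(\left(8 + \left(-22 + 20\right)\right) + 7\right) + 20 \cdot 38 = \left(\left(8 - 2\right) + 7\right) + 760 = \left(6 + 7\right) + 760 = 13 + 760 = 773$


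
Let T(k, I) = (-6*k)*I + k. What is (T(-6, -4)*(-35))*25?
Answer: 131250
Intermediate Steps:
T(k, I) = k - 6*I*k (T(k, I) = -6*I*k + k = k - 6*I*k)
(T(-6, -4)*(-35))*25 = (-6*(1 - 6*(-4))*(-35))*25 = (-6*(1 + 24)*(-35))*25 = (-6*25*(-35))*25 = -150*(-35)*25 = 5250*25 = 131250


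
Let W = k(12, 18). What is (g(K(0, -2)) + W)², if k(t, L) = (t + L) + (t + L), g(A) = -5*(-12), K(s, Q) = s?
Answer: 14400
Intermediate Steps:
g(A) = 60
k(t, L) = 2*L + 2*t (k(t, L) = (L + t) + (L + t) = 2*L + 2*t)
W = 60 (W = 2*18 + 2*12 = 36 + 24 = 60)
(g(K(0, -2)) + W)² = (60 + 60)² = 120² = 14400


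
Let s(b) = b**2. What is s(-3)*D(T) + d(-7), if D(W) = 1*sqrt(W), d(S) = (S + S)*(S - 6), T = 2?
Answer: 182 + 9*sqrt(2) ≈ 194.73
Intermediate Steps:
d(S) = 2*S*(-6 + S) (d(S) = (2*S)*(-6 + S) = 2*S*(-6 + S))
D(W) = sqrt(W)
s(-3)*D(T) + d(-7) = (-3)**2*sqrt(2) + 2*(-7)*(-6 - 7) = 9*sqrt(2) + 2*(-7)*(-13) = 9*sqrt(2) + 182 = 182 + 9*sqrt(2)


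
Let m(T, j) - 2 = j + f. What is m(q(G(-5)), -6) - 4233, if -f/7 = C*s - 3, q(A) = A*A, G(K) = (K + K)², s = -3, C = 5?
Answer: -4111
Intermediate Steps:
G(K) = 4*K² (G(K) = (2*K)² = 4*K²)
q(A) = A²
f = 126 (f = -7*(5*(-3) - 3) = -7*(-15 - 3) = -7*(-18) = 126)
m(T, j) = 128 + j (m(T, j) = 2 + (j + 126) = 2 + (126 + j) = 128 + j)
m(q(G(-5)), -6) - 4233 = (128 - 6) - 4233 = 122 - 4233 = -4111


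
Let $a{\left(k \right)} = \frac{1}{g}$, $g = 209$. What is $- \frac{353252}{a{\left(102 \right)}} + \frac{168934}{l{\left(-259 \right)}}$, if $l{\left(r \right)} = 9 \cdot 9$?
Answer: $- \frac{5980034174}{81} \approx -7.3828 \cdot 10^{7}$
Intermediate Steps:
$l{\left(r \right)} = 81$
$a{\left(k \right)} = \frac{1}{209}$
$- \frac{353252}{a{\left(102 \right)}} + \frac{168934}{l{\left(-259 \right)}} = - 353252 \frac{1}{\frac{1}{209}} + \frac{168934}{81} = \left(-353252\right) 209 + 168934 \cdot \frac{1}{81} = -73829668 + \frac{168934}{81} = - \frac{5980034174}{81}$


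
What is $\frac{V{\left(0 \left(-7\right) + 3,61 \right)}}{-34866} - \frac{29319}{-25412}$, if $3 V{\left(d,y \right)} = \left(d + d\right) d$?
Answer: $\frac{170347297}{147669132} \approx 1.1536$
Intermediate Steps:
$V{\left(d,y \right)} = \frac{2 d^{2}}{3}$ ($V{\left(d,y \right)} = \frac{\left(d + d\right) d}{3} = \frac{2 d d}{3} = \frac{2 d^{2}}{3}$)
$\frac{V{\left(0 \left(-7\right) + 3,61 \right)}}{-34866} - \frac{29319}{-25412} = \frac{\frac{2}{3} \left(0 \left(-7\right) + 3\right)^{2}}{-34866} - \frac{29319}{-25412} = \frac{2 \left(0 + 3\right)^{2}}{3} \left(- \frac{1}{34866}\right) - - \frac{29319}{25412} = \frac{2 \cdot 3^{2}}{3} \left(- \frac{1}{34866}\right) + \frac{29319}{25412} = \frac{2}{3} \cdot 9 \left(- \frac{1}{34866}\right) + \frac{29319}{25412} = 6 \left(- \frac{1}{34866}\right) + \frac{29319}{25412} = - \frac{1}{5811} + \frac{29319}{25412} = \frac{170347297}{147669132}$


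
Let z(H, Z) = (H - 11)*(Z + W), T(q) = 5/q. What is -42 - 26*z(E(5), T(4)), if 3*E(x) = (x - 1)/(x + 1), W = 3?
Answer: 20681/18 ≈ 1148.9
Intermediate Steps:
E(x) = (-1 + x)/(3*(1 + x)) (E(x) = ((x - 1)/(x + 1))/3 = ((-1 + x)/(1 + x))/3 = (-1 + x)/(3*(1 + x)))
z(H, Z) = (-11 + H)*(3 + Z) (z(H, Z) = (H - 11)*(Z + 3) = (-11 + H)*(3 + Z))
-42 - 26*z(E(5), T(4)) = -42 - 26*(-33 - 55/4 + 3*((-1 + 5)/(3*(1 + 5))) + ((-1 + 5)/(3*(1 + 5)))*(5/4)) = -42 - 26*(-33 - 55/4 + 3*((⅓)*4/6) + ((⅓)*4/6)*(5*(¼))) = -42 - 26*(-33 - 11*5/4 + 3*((⅓)*(⅙)*4) + ((⅓)*(⅙)*4)*(5/4)) = -42 - 26*(-33 - 55/4 + 3*(2/9) + (2/9)*(5/4)) = -42 - 26*(-33 - 55/4 + ⅔ + 5/18) = -42 - 26*(-1649/36) = -42 + 21437/18 = 20681/18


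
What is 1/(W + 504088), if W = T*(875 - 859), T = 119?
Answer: 1/505992 ≈ 1.9763e-6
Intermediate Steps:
W = 1904 (W = 119*(875 - 859) = 119*16 = 1904)
1/(W + 504088) = 1/(1904 + 504088) = 1/505992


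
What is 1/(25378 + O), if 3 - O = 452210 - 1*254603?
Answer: -1/172226 ≈ -5.8063e-6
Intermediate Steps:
O = -197604 (O = 3 - (452210 - 1*254603) = 3 - (452210 - 254603) = 3 - 1*197607 = 3 - 197607 = -197604)
1/(25378 + O) = 1/(25378 - 197604) = 1/(-172226) = -1/172226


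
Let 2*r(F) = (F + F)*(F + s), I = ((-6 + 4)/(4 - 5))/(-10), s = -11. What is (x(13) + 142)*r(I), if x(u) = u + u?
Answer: 9408/25 ≈ 376.32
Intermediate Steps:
I = -⅕ (I = -2/(-1)*(-⅒) = -2*(-1)*(-⅒) = 2*(-⅒) = -⅕ ≈ -0.20000)
x(u) = 2*u
r(F) = F*(-11 + F) (r(F) = ((F + F)*(F - 11))/2 = ((2*F)*(-11 + F))/2 = (2*F*(-11 + F))/2 = F*(-11 + F))
(x(13) + 142)*r(I) = (2*13 + 142)*(-(-11 - ⅕)/5) = (26 + 142)*(-⅕*(-56/5)) = 168*(56/25) = 9408/25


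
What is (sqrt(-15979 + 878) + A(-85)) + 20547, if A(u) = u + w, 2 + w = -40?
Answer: 20420 + I*sqrt(15101) ≈ 20420.0 + 122.89*I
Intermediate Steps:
w = -42 (w = -2 - 40 = -42)
A(u) = -42 + u (A(u) = u - 42 = -42 + u)
(sqrt(-15979 + 878) + A(-85)) + 20547 = (sqrt(-15979 + 878) + (-42 - 85)) + 20547 = (sqrt(-15101) - 127) + 20547 = (I*sqrt(15101) - 127) + 20547 = (-127 + I*sqrt(15101)) + 20547 = 20420 + I*sqrt(15101)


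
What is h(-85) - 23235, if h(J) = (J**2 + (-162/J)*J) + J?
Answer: -16257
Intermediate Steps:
h(J) = -162 + J + J**2 (h(J) = (J**2 - 162) + J = (-162 + J**2) + J = -162 + J + J**2)
h(-85) - 23235 = (-162 - 85 + (-85)**2) - 23235 = (-162 - 85 + 7225) - 23235 = 6978 - 23235 = -16257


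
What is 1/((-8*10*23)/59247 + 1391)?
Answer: 59247/82410737 ≈ 0.00071892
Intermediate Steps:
1/((-8*10*23)/59247 + 1391) = 1/(-80*23*(1/59247) + 1391) = 1/(-1840*1/59247 + 1391) = 1/(-1840/59247 + 1391) = 1/(82410737/59247) = 59247/82410737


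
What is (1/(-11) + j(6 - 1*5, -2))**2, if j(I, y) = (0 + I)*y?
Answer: 529/121 ≈ 4.3719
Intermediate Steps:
j(I, y) = I*y
(1/(-11) + j(6 - 1*5, -2))**2 = (1/(-11) + (6 - 1*5)*(-2))**2 = (-1/11 + (6 - 5)*(-2))**2 = (-1/11 + 1*(-2))**2 = (-1/11 - 2)**2 = (-23/11)**2 = 529/121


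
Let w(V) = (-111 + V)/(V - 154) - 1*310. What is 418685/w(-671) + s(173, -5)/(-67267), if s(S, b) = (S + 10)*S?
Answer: -23243111245287/17150932456 ≈ -1355.2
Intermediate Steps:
s(S, b) = S*(10 + S) (s(S, b) = (10 + S)*S = S*(10 + S))
w(V) = -310 + (-111 + V)/(-154 + V) (w(V) = (-111 + V)/(-154 + V) - 310 = -310 + (-111 + V)/(-154 + V))
418685/w(-671) + s(173, -5)/(-67267) = 418685/(((47629 - 309*(-671))/(-154 - 671))) + (173*(10 + 173))/(-67267) = 418685/(((47629 + 207339)/(-825))) + (173*183)*(-1/67267) = 418685/((-1/825*254968)) + 31659*(-1/67267) = 418685/(-254968/825) - 31659/67267 = 418685*(-825/254968) - 31659/67267 = -345415125/254968 - 31659/67267 = -23243111245287/17150932456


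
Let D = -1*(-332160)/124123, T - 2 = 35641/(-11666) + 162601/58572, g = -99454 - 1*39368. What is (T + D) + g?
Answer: -5886793949867812439/42406682032548 ≈ -1.3882e+5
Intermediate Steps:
g = -138822 (g = -99454 - 39368 = -138822)
T = 587970259/341650476 (T = 2 + (35641/(-11666) + 162601/58572) = 2 + (35641*(-1/11666) + 162601*(1/58572)) = 2 + (-35641/11666 + 162601/58572) = 2 - 95330693/341650476 = 587970259/341650476 ≈ 1.7210)
D = 332160/124123 (D = 332160*(1/124123) = 332160/124123 ≈ 2.6761)
(T + D) + g = (587970259/341650476 + 332160/124123) - 138822 = 186463254566017/42406682032548 - 138822 = -5886793949867812439/42406682032548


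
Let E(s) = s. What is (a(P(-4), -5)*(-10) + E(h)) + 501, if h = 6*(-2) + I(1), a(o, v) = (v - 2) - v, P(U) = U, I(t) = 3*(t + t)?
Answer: 515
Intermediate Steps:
I(t) = 6*t (I(t) = 3*(2*t) = 6*t)
a(o, v) = -2 (a(o, v) = (-2 + v) - v = -2)
h = -6 (h = 6*(-2) + 6*1 = -12 + 6 = -6)
(a(P(-4), -5)*(-10) + E(h)) + 501 = (-2*(-10) - 6) + 501 = (20 - 6) + 501 = 14 + 501 = 515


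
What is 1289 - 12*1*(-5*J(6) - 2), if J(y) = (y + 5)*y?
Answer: 5273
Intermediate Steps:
J(y) = y*(5 + y) (J(y) = (5 + y)*y = y*(5 + y))
1289 - 12*1*(-5*J(6) - 2) = 1289 - 12*1*(-30*(5 + 6) - 2) = 1289 - 12*(-30*11 - 2) = 1289 - 12*(-5*66 - 2) = 1289 - 12*(-330 - 2) = 1289 - 12*(-332) = 1289 - 1*(-3984) = 1289 + 3984 = 5273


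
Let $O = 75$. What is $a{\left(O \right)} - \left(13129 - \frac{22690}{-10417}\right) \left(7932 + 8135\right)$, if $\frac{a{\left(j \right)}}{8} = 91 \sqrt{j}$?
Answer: $- \frac{2197764489361}{10417} + 3640 \sqrt{3} \approx -2.1097 \cdot 10^{8}$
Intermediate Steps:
$a{\left(j \right)} = 728 \sqrt{j}$ ($a{\left(j \right)} = 8 \cdot 91 \sqrt{j} = 728 \sqrt{j}$)
$a{\left(O \right)} - \left(13129 - \frac{22690}{-10417}\right) \left(7932 + 8135\right) = 728 \sqrt{75} - \left(13129 - \frac{22690}{-10417}\right) \left(7932 + 8135\right) = 728 \cdot 5 \sqrt{3} - \left(13129 - - \frac{22690}{10417}\right) 16067 = 3640 \sqrt{3} - \left(13129 + \frac{22690}{10417}\right) 16067 = 3640 \sqrt{3} - \frac{136787483}{10417} \cdot 16067 = 3640 \sqrt{3} - \frac{2197764489361}{10417} = - \frac{2197764489361}{10417} + 3640 \sqrt{3}$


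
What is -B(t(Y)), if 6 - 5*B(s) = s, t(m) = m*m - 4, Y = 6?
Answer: 26/5 ≈ 5.2000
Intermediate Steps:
t(m) = -4 + m² (t(m) = m² - 4 = -4 + m²)
B(s) = 6/5 - s/5
-B(t(Y)) = -(6/5 - (-4 + 6²)/5) = -(6/5 - (-4 + 36)/5) = -(6/5 - ⅕*32) = -(6/5 - 32/5) = -1*(-26/5) = 26/5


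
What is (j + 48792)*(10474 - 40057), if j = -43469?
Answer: -157470309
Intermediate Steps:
(j + 48792)*(10474 - 40057) = (-43469 + 48792)*(10474 - 40057) = 5323*(-29583) = -157470309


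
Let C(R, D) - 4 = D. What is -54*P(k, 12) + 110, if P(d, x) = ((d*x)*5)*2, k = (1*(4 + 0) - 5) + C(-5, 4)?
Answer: -45250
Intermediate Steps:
C(R, D) = 4 + D
k = 7 (k = (1*(4 + 0) - 5) + (4 + 4) = (1*4 - 5) + 8 = (4 - 5) + 8 = -1 + 8 = 7)
P(d, x) = 10*d*x (P(d, x) = (5*d*x)*2 = 10*d*x)
-54*P(k, 12) + 110 = -540*7*12 + 110 = -54*840 + 110 = -45360 + 110 = -45250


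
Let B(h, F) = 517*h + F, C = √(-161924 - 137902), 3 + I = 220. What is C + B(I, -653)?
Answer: 111536 + 3*I*√33314 ≈ 1.1154e+5 + 547.56*I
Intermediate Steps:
I = 217 (I = -3 + 220 = 217)
C = 3*I*√33314 (C = √(-299826) = 3*I*√33314 ≈ 547.56*I)
B(h, F) = F + 517*h
C + B(I, -653) = 3*I*√33314 + (-653 + 517*217) = 3*I*√33314 + (-653 + 112189) = 3*I*√33314 + 111536 = 111536 + 3*I*√33314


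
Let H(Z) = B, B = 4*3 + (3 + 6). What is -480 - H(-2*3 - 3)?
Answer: -501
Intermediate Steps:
B = 21 (B = 12 + 9 = 21)
H(Z) = 21
-480 - H(-2*3 - 3) = -480 - 1*21 = -480 - 21 = -501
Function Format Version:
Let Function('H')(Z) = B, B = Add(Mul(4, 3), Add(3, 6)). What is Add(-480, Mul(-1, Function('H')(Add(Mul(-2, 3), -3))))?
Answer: -501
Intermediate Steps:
B = 21 (B = Add(12, 9) = 21)
Function('H')(Z) = 21
Add(-480, Mul(-1, Function('H')(Add(Mul(-2, 3), -3)))) = Add(-480, Mul(-1, 21)) = Add(-480, -21) = -501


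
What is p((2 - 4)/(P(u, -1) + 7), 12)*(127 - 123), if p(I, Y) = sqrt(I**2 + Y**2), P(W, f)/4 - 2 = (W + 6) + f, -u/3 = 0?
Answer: 8*sqrt(44101)/35 ≈ 48.001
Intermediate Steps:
u = 0 (u = -3*0 = 0)
P(W, f) = 32 + 4*W + 4*f (P(W, f) = 8 + 4*((W + 6) + f) = 8 + 4*((6 + W) + f) = 8 + 4*(6 + W + f) = 8 + (24 + 4*W + 4*f) = 32 + 4*W + 4*f)
p((2 - 4)/(P(u, -1) + 7), 12)*(127 - 123) = sqrt(((2 - 4)/((32 + 4*0 + 4*(-1)) + 7))**2 + 12**2)*(127 - 123) = sqrt((-2/((32 + 0 - 4) + 7))**2 + 144)*4 = sqrt((-2/(28 + 7))**2 + 144)*4 = sqrt((-2/35)**2 + 144)*4 = sqrt(4/1225 + 144)*4 = sqrt(176404/1225)*4 = (2*sqrt(44101)/35)*4 = 8*sqrt(44101)/35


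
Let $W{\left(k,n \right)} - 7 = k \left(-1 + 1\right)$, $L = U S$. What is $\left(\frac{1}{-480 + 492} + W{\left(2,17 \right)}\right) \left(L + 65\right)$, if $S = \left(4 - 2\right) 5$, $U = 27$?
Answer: $\frac{28475}{12} \approx 2372.9$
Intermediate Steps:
$S = 10$ ($S = 2 \cdot 5 = 10$)
$L = 270$ ($L = 27 \cdot 10 = 270$)
$W{\left(k,n \right)} = 7$ ($W{\left(k,n \right)} = 7 + k \left(-1 + 1\right) = 7 + k 0 = 7 + 0 = 7$)
$\left(\frac{1}{-480 + 492} + W{\left(2,17 \right)}\right) \left(L + 65\right) = \left(\frac{1}{-480 + 492} + 7\right) \left(270 + 65\right) = \left(\frac{1}{12} + 7\right) 335 = \frac{85}{12} \cdot 335 = \frac{28475}{12}$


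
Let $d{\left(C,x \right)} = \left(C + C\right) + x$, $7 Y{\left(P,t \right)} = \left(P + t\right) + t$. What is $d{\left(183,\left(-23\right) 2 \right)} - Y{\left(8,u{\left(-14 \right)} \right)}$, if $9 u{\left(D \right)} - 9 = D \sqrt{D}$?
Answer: $\frac{2230}{7} + \frac{4 i \sqrt{14}}{9} \approx 318.57 + 1.663 i$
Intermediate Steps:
$u{\left(D \right)} = 1 + \frac{D^{\frac{3}{2}}}{9}$ ($u{\left(D \right)} = 1 + \frac{D \sqrt{D}}{9} = 1 + \frac{D^{\frac{3}{2}}}{9}$)
$Y{\left(P,t \right)} = \frac{P}{7} + \frac{2 t}{7}$ ($Y{\left(P,t \right)} = \frac{\left(P + t\right) + t}{7} = \frac{P + 2 t}{7} = \frac{P}{7} + \frac{2 t}{7}$)
$d{\left(C,x \right)} = x + 2 C$ ($d{\left(C,x \right)} = 2 C + x = x + 2 C$)
$d{\left(183,\left(-23\right) 2 \right)} - Y{\left(8,u{\left(-14 \right)} \right)} = \left(\left(-23\right) 2 + 2 \cdot 183\right) - \left(\frac{1}{7} \cdot 8 + \frac{2 \left(1 + \frac{\left(-14\right)^{\frac{3}{2}}}{9}\right)}{7}\right) = \left(-46 + 366\right) - \left(\frac{8}{7} + \frac{2 \left(1 + \frac{\left(-14\right) i \sqrt{14}}{9}\right)}{7}\right) = 320 - \left(\frac{8}{7} + \frac{2 \left(1 - \frac{14 i \sqrt{14}}{9}\right)}{7}\right) = 320 - \left(\frac{8}{7} + \left(\frac{2}{7} - \frac{4 i \sqrt{14}}{9}\right)\right) = 320 - \left(\frac{10}{7} - \frac{4 i \sqrt{14}}{9}\right) = \frac{2230}{7} + \frac{4 i \sqrt{14}}{9}$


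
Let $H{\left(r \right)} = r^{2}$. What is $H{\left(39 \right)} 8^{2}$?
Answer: $97344$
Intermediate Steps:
$H{\left(39 \right)} 8^{2} = 39^{2} \cdot 8^{2} = 1521 \cdot 64 = 97344$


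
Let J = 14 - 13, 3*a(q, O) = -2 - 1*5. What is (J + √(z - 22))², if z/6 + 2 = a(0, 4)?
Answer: -47 + 8*I*√3 ≈ -47.0 + 13.856*I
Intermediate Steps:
a(q, O) = -7/3 (a(q, O) = (-2 - 1*5)/3 = (-2 - 5)/3 = (⅓)*(-7) = -7/3)
z = -26 (z = -12 + 6*(-7/3) = -12 - 14 = -26)
J = 1
(J + √(z - 22))² = (1 + √(-26 - 22))² = (1 + √(-48))² = (1 + 4*I*√3)²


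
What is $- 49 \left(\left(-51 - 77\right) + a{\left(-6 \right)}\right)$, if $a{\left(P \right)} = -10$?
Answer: $6762$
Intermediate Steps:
$- 49 \left(\left(-51 - 77\right) + a{\left(-6 \right)}\right) = - 49 \left(\left(-51 - 77\right) - 10\right) = - 49 \left(-128 - 10\right) = \left(-49\right) \left(-138\right) = 6762$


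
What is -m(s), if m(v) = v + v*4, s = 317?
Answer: -1585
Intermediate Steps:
m(v) = 5*v (m(v) = v + 4*v = 5*v)
-m(s) = -5*317 = -1*1585 = -1585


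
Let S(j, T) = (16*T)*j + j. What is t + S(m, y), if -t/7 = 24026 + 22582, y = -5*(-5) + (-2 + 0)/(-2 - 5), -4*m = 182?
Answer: -689419/2 ≈ -3.4471e+5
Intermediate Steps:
m = -91/2 (m = -¼*182 = -91/2 ≈ -45.500)
y = 177/7 (y = 25 - 2/(-7) = 25 - 2*(-⅐) = 25 + 2/7 = 177/7 ≈ 25.286)
S(j, T) = j + 16*T*j (S(j, T) = 16*T*j + j = j + 16*T*j)
t = -326256 (t = -7*(24026 + 22582) = -7*46608 = -326256)
t + S(m, y) = -326256 - 91*(1 + 16*(177/7))/2 = -326256 - 91*(1 + 2832/7)/2 = -326256 - 91/2*2839/7 = -326256 - 36907/2 = -689419/2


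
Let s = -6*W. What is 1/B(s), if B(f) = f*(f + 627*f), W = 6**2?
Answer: 1/29299968 ≈ 3.4130e-8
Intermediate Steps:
W = 36
s = -216 (s = -6*36 = -216)
B(f) = 628*f**2 (B(f) = f*(628*f) = 628*f**2)
1/B(s) = 1/(628*(-216)**2) = 1/(628*46656) = 1/29299968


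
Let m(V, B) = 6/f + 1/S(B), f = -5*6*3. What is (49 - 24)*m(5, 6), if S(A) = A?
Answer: 5/2 ≈ 2.5000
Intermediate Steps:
f = -90 (f = -30*3 = -90)
m(V, B) = -1/15 + 1/B (m(V, B) = 6/(-90) + 1/B = 6*(-1/90) + 1/B = -1/15 + 1/B)
(49 - 24)*m(5, 6) = (49 - 24)*((1/15)*(15 - 1*6)/6) = 25*((1/15)*(⅙)*(15 - 6)) = 25*((1/15)*(⅙)*9) = 25*(⅒) = 5/2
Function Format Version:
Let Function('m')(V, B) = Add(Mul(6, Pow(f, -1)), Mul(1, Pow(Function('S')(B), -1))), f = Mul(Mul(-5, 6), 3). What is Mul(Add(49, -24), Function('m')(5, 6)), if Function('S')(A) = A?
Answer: Rational(5, 2) ≈ 2.5000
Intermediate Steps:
f = -90 (f = Mul(-30, 3) = -90)
Function('m')(V, B) = Add(Rational(-1, 15), Pow(B, -1)) (Function('m')(V, B) = Add(Mul(6, Pow(-90, -1)), Mul(1, Pow(B, -1))) = Add(Mul(6, Rational(-1, 90)), Pow(B, -1)) = Add(Rational(-1, 15), Pow(B, -1)))
Mul(Add(49, -24), Function('m')(5, 6)) = Mul(Add(49, -24), Mul(Rational(1, 15), Pow(6, -1), Add(15, Mul(-1, 6)))) = Mul(25, Mul(Rational(1, 15), Rational(1, 6), Add(15, -6))) = Mul(25, Mul(Rational(1, 15), Rational(1, 6), 9)) = Mul(25, Rational(1, 10)) = Rational(5, 2)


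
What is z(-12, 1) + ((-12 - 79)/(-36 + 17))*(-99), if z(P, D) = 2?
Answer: -8971/19 ≈ -472.16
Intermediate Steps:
z(-12, 1) + ((-12 - 79)/(-36 + 17))*(-99) = 2 + ((-12 - 79)/(-36 + 17))*(-99) = 2 - 91/(-19)*(-99) = 2 - 91*(-1/19)*(-99) = 2 + (91/19)*(-99) = 2 - 9009/19 = -8971/19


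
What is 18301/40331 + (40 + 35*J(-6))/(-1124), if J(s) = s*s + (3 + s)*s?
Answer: -28634253/22666022 ≈ -1.2633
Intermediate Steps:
J(s) = s**2 + s*(3 + s)
18301/40331 + (40 + 35*J(-6))/(-1124) = 18301/40331 + (40 + 35*(-6*(3 + 2*(-6))))/(-1124) = 18301*(1/40331) + (40 + 35*(-6*(3 - 12)))*(-1/1124) = 18301/40331 + (40 + 35*(-6*(-9)))*(-1/1124) = 18301/40331 + (40 + 35*54)*(-1/1124) = 18301/40331 + (40 + 1890)*(-1/1124) = 18301/40331 + 1930*(-1/1124) = 18301/40331 - 965/562 = -28634253/22666022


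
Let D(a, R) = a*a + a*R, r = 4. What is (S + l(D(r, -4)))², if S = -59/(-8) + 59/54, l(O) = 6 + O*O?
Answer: 9765625/46656 ≈ 209.31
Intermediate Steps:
D(a, R) = a² + R*a
l(O) = 6 + O²
S = 1829/216 (S = -59*(-⅛) + 59*(1/54) = 59/8 + 59/54 = 1829/216 ≈ 8.4676)
(S + l(D(r, -4)))² = (1829/216 + (6 + (4*(-4 + 4))²))² = (1829/216 + (6 + (4*0)²))² = (1829/216 + (6 + 0²))² = (1829/216 + (6 + 0))² = (1829/216 + 6)² = (3125/216)² = 9765625/46656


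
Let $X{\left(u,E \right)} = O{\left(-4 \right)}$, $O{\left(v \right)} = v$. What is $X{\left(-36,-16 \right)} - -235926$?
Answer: $235922$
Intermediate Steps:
$X{\left(u,E \right)} = -4$
$X{\left(-36,-16 \right)} - -235926 = -4 - -235926 = -4 + 235926 = 235922$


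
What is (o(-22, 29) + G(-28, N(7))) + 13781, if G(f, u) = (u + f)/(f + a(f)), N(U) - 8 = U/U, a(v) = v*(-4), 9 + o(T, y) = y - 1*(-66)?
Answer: 1164809/84 ≈ 13867.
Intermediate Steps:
o(T, y) = 57 + y (o(T, y) = -9 + (y - 1*(-66)) = -9 + (y + 66) = -9 + (66 + y) = 57 + y)
a(v) = -4*v
N(U) = 9 (N(U) = 8 + U/U = 8 + 1 = 9)
G(f, u) = -(f + u)/(3*f) (G(f, u) = (u + f)/(f - 4*f) = (f + u)/((-3*f)) = (f + u)*(-1/(3*f)) = -(f + u)/(3*f))
(o(-22, 29) + G(-28, N(7))) + 13781 = ((57 + 29) + (⅓)*(-1*(-28) - 1*9)/(-28)) + 13781 = (86 + (⅓)*(-1/28)*(28 - 9)) + 13781 = (86 + (⅓)*(-1/28)*19) + 13781 = (86 - 19/84) + 13781 = 7205/84 + 13781 = 1164809/84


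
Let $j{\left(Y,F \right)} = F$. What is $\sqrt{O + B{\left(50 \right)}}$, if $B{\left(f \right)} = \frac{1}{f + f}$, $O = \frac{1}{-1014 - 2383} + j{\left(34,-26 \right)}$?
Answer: $\frac{i \sqrt{29991783491}}{33970} \approx 5.0981 i$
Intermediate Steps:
$O = - \frac{88323}{3397}$ ($O = \frac{1}{-1014 - 2383} - 26 = \frac{1}{-3397} - 26 = - \frac{1}{3397} - 26 = - \frac{88323}{3397} \approx -26.0$)
$B{\left(f \right)} = \frac{1}{2 f}$
$\sqrt{O + B{\left(50 \right)}} = \sqrt{- \frac{88323}{3397} + \frac{1}{2 \cdot 50}} = \sqrt{- \frac{88323}{3397} + \frac{1}{2} \cdot \frac{1}{50}} = \sqrt{- \frac{88323}{3397} + \frac{1}{100}} = \sqrt{- \frac{8828903}{339700}} = \frac{i \sqrt{29991783491}}{33970}$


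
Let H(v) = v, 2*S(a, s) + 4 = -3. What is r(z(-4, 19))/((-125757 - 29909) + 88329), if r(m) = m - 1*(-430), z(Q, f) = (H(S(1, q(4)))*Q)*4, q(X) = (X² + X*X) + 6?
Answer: -486/67337 ≈ -0.0072174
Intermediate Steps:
q(X) = 6 + 2*X² (q(X) = (X² + X²) + 6 = 2*X² + 6 = 6 + 2*X²)
S(a, s) = -7/2 (S(a, s) = -2 + (½)*(-3) = -2 - 3/2 = -7/2)
z(Q, f) = -14*Q (z(Q, f) = -7*Q/2*4 = -14*Q)
r(m) = 430 + m (r(m) = m + 430 = 430 + m)
r(z(-4, 19))/((-125757 - 29909) + 88329) = (430 - 14*(-4))/((-125757 - 29909) + 88329) = (430 + 56)/(-155666 + 88329) = 486/(-67337) = 486*(-1/67337) = -486/67337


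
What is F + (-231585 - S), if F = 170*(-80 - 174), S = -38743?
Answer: -236022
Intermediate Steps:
F = -43180 (F = 170*(-254) = -43180)
F + (-231585 - S) = -43180 + (-231585 - 1*(-38743)) = -43180 + (-231585 + 38743) = -43180 - 192842 = -236022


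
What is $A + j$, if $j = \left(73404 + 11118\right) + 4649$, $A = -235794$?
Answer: $-146623$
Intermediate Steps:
$j = 89171$ ($j = 84522 + 4649 = 89171$)
$A + j = -235794 + 89171 = -146623$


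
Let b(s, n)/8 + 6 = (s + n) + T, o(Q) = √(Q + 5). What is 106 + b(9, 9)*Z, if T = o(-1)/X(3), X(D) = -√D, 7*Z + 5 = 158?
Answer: 15430/7 - 816*√3/7 ≈ 2002.4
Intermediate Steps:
Z = 153/7 (Z = -5/7 + (⅐)*158 = -5/7 + 158/7 = 153/7 ≈ 21.857)
o(Q) = √(5 + Q)
T = -2*√3/3 (T = √(5 - 1)/((-√3)) = √4*(-√3/3) = 2*(-√3/3) = -2*√3/3 ≈ -1.1547)
b(s, n) = -48 + 8*n + 8*s - 16*√3/3 (b(s, n) = -48 + 8*((s + n) - 2*√3/3) = -48 + 8*((n + s) - 2*√3/3) = -48 + 8*(n + s - 2*√3/3) = -48 + (8*n + 8*s - 16*√3/3) = -48 + 8*n + 8*s - 16*√3/3)
106 + b(9, 9)*Z = 106 + (-48 + 8*9 + 8*9 - 16*√3/3)*(153/7) = 106 + (-48 + 72 + 72 - 16*√3/3)*(153/7) = 106 + (96 - 16*√3/3)*(153/7) = 106 + (14688/7 - 816*√3/7) = 15430/7 - 816*√3/7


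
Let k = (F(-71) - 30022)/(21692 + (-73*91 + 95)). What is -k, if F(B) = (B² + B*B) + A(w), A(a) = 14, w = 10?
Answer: 3321/2524 ≈ 1.3158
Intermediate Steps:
F(B) = 14 + 2*B² (F(B) = (B² + B*B) + 14 = (B² + B²) + 14 = 2*B² + 14 = 14 + 2*B²)
k = -3321/2524 (k = ((14 + 2*(-71)²) - 30022)/(21692 + (-73*91 + 95)) = ((14 + 2*5041) - 30022)/(21692 + (-6643 + 95)) = ((14 + 10082) - 30022)/(21692 - 6548) = (10096 - 30022)/15144 = -19926*1/15144 = -3321/2524 ≈ -1.3158)
-k = -1*(-3321/2524) = 3321/2524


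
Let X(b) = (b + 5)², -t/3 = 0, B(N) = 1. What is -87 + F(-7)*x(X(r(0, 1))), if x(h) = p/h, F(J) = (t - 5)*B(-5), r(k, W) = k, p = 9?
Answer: -444/5 ≈ -88.800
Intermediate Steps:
t = 0 (t = -3*0 = 0)
X(b) = (5 + b)²
F(J) = -5 (F(J) = (0 - 5)*1 = -5*1 = -5)
x(h) = 9/h
-87 + F(-7)*x(X(r(0, 1))) = -87 - 45/((5 + 0)²) = -87 - 45/(5²) = -87 - 45/25 = -87 - 5*9/25 = -87 - 9/5 = -444/5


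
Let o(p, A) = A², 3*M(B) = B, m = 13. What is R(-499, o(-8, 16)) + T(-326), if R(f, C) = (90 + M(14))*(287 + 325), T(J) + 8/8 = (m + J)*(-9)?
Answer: 60752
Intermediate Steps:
M(B) = B/3
T(J) = -118 - 9*J (T(J) = -1 + (13 + J)*(-9) = -1 + (-117 - 9*J) = -118 - 9*J)
R(f, C) = 57936 (R(f, C) = (90 + (⅓)*14)*(287 + 325) = (90 + 14/3)*612 = (284/3)*612 = 57936)
R(-499, o(-8, 16)) + T(-326) = 57936 + (-118 - 9*(-326)) = 57936 + (-118 + 2934) = 57936 + 2816 = 60752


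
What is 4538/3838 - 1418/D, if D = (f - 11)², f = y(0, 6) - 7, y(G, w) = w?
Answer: -1197203/138168 ≈ -8.6648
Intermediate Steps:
f = -1 (f = 6 - 7 = -1)
D = 144 (D = (-1 - 11)² = (-12)² = 144)
4538/3838 - 1418/D = 4538/3838 - 1418/144 = 4538*(1/3838) - 1418*1/144 = 2269/1919 - 709/72 = -1197203/138168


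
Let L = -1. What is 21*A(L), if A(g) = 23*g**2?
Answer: 483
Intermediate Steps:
21*A(L) = 21*(23*(-1)**2) = 21*(23*1) = 21*23 = 483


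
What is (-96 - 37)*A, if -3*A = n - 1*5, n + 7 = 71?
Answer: 7847/3 ≈ 2615.7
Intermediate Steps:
n = 64 (n = -7 + 71 = 64)
A = -59/3 (A = -(64 - 1*5)/3 = -(64 - 5)/3 = -⅓*59 = -59/3 ≈ -19.667)
(-96 - 37)*A = (-96 - 37)*(-59/3) = -133*(-59/3) = 7847/3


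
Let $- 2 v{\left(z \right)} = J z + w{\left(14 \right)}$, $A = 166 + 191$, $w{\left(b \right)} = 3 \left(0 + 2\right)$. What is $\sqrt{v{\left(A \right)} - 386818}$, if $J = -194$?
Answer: $8 i \sqrt{5503} \approx 593.46 i$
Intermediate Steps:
$w{\left(b \right)} = 6$ ($w{\left(b \right)} = 3 \cdot 2 = 6$)
$A = 357$
$v{\left(z \right)} = -3 + 97 z$ ($v{\left(z \right)} = - \frac{- 194 z + 6}{2} = - \frac{6 - 194 z}{2} = -3 + 97 z$)
$\sqrt{v{\left(A \right)} - 386818} = \sqrt{\left(-3 + 97 \cdot 357\right) - 386818} = \sqrt{\left(-3 + 34629\right) - 386818} = \sqrt{34626 - 386818} = \sqrt{-352192} = 8 i \sqrt{5503}$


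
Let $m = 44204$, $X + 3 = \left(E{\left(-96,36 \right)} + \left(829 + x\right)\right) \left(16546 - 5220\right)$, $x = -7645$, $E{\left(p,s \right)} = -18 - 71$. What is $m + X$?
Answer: $-78161829$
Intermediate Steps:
$E{\left(p,s \right)} = -89$ ($E{\left(p,s \right)} = -18 - 71 = -89$)
$X = -78206033$ ($X = -3 + \left(-89 + \left(829 - 7645\right)\right) \left(16546 - 5220\right) = -3 + \left(-89 - 6816\right) 11326 = -3 - 78206030 = -78206033$)
$m + X = 44204 - 78206033 = -78161829$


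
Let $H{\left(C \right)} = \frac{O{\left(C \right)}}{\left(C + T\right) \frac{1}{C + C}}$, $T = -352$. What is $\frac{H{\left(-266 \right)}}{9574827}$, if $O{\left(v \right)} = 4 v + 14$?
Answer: $- \frac{93100}{986207181} \approx -9.4402 \cdot 10^{-5}$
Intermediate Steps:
$O{\left(v \right)} = 14 + 4 v$
$H{\left(C \right)} = \frac{2 C \left(14 + 4 C\right)}{-352 + C}$ ($H{\left(C \right)} = \frac{14 + 4 C}{\left(C - 352\right) \frac{1}{C + C}} = \frac{14 + 4 C}{\left(-352 + C\right) \frac{1}{2 C}} = \frac{14 + 4 C}{\frac{1}{2} \frac{1}{C} \left(-352 + C\right)} = \left(14 + 4 C\right) \frac{2 C}{-352 + C} = \frac{2 C \left(14 + 4 C\right)}{-352 + C}$)
$\frac{H{\left(-266 \right)}}{9574827} = \frac{4 \left(-266\right) \frac{1}{-352 - 266} \left(7 + 2 \left(-266\right)\right)}{9574827} = 4 \left(-266\right) \frac{1}{-618} \left(7 - 532\right) \frac{1}{9574827} = 4 \left(-266\right) \left(- \frac{1}{618}\right) \left(-525\right) \frac{1}{9574827} = \left(- \frac{93100}{103}\right) \frac{1}{9574827} = - \frac{93100}{986207181}$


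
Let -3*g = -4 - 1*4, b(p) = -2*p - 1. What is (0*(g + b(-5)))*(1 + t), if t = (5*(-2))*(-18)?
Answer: 0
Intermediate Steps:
b(p) = -1 - 2*p
g = 8/3 (g = -(-4 - 1*4)/3 = -(-4 - 4)/3 = -1/3*(-8) = 8/3 ≈ 2.6667)
t = 180 (t = -10*(-18) = 180)
(0*(g + b(-5)))*(1 + t) = (0*(8/3 + (-1 - 2*(-5))))*(1 + 180) = (0*(8/3 + (-1 + 10)))*181 = (0*(8/3 + 9))*181 = (0*(35/3))*181 = 0*181 = 0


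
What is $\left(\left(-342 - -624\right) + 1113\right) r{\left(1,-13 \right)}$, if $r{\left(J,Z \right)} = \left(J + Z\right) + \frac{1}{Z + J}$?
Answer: $- \frac{67425}{4} \approx -16856.0$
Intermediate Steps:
$r{\left(J,Z \right)} = J + Z + \frac{1}{J + Z}$ ($r{\left(J,Z \right)} = \left(J + Z\right) + \frac{1}{J + Z} = J + Z + \frac{1}{J + Z}$)
$\left(\left(-342 - -624\right) + 1113\right) r{\left(1,-13 \right)} = \left(\left(-342 - -624\right) + 1113\right) \frac{1 + 1^{2} + \left(-13\right)^{2} + 2 \cdot 1 \left(-13\right)}{1 - 13} = \left(\left(-342 + 624\right) + 1113\right) \frac{1 + 1 + 169 - 26}{-12} = \left(282 + 1113\right) \left(\left(- \frac{1}{12}\right) 145\right) = 1395 \left(- \frac{145}{12}\right) = - \frac{67425}{4}$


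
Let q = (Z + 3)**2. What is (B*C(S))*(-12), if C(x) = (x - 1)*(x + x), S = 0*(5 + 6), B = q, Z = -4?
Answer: 0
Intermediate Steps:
q = 1 (q = (-4 + 3)**2 = (-1)**2 = 1)
B = 1
S = 0 (S = 0*11 = 0)
C(x) = 2*x*(-1 + x) (C(x) = (-1 + x)*(2*x) = 2*x*(-1 + x))
(B*C(S))*(-12) = (1*(2*0*(-1 + 0)))*(-12) = (1*(2*0*(-1)))*(-12) = (1*0)*(-12) = 0*(-12) = 0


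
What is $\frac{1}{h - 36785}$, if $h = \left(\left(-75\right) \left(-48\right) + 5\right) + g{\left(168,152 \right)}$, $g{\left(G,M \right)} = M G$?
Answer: $- \frac{1}{7644} \approx -0.00013082$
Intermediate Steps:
$g{\left(G,M \right)} = G M$
$h = 29141$ ($h = \left(\left(-75\right) \left(-48\right) + 5\right) + 168 \cdot 152 = \left(3600 + 5\right) + 25536 = 3605 + 25536 = 29141$)
$\frac{1}{h - 36785} = \frac{1}{29141 - 36785} = \frac{1}{-7644} = - \frac{1}{7644}$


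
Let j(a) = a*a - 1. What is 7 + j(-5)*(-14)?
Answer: -329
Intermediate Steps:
j(a) = -1 + a**2 (j(a) = a**2 - 1 = -1 + a**2)
7 + j(-5)*(-14) = 7 + (-1 + (-5)**2)*(-14) = 7 + (-1 + 25)*(-14) = 7 + 24*(-14) = 7 - 336 = -329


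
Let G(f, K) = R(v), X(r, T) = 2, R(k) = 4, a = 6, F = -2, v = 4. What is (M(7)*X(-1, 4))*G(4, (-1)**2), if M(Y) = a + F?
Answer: 32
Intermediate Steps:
G(f, K) = 4
M(Y) = 4 (M(Y) = 6 - 2 = 4)
(M(7)*X(-1, 4))*G(4, (-1)**2) = (4*2)*4 = 8*4 = 32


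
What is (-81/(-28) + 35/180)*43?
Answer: 16727/126 ≈ 132.75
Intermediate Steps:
(-81/(-28) + 35/180)*43 = (-81*(-1/28) + 35*(1/180))*43 = (81/28 + 7/36)*43 = (389/126)*43 = 16727/126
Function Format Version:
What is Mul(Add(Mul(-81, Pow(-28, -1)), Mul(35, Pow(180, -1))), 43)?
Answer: Rational(16727, 126) ≈ 132.75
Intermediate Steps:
Mul(Add(Mul(-81, Pow(-28, -1)), Mul(35, Pow(180, -1))), 43) = Mul(Add(Mul(-81, Rational(-1, 28)), Mul(35, Rational(1, 180))), 43) = Mul(Add(Rational(81, 28), Rational(7, 36)), 43) = Mul(Rational(389, 126), 43) = Rational(16727, 126)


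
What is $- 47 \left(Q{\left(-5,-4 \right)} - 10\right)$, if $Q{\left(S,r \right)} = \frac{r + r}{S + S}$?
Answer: $\frac{2162}{5} \approx 432.4$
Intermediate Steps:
$Q{\left(S,r \right)} = \frac{r}{S}$ ($Q{\left(S,r \right)} = \frac{2 r}{2 S} = 2 r \frac{1}{2 S} = \frac{r}{S}$)
$- 47 \left(Q{\left(-5,-4 \right)} - 10\right) = - 47 \left(- \frac{4}{-5} - 10\right) = - 47 \left(\left(-4\right) \left(- \frac{1}{5}\right) - 10\right) = - 47 \left(\frac{4}{5} - 10\right) = \left(-47\right) \left(- \frac{46}{5}\right) = \frac{2162}{5}$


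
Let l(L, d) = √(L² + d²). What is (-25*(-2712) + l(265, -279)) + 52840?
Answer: 120640 + √148066 ≈ 1.2102e+5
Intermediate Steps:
(-25*(-2712) + l(265, -279)) + 52840 = (-25*(-2712) + √(265² + (-279)²)) + 52840 = (67800 + √(70225 + 77841)) + 52840 = (67800 + √148066) + 52840 = 120640 + √148066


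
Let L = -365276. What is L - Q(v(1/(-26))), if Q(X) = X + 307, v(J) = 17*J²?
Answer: -247134125/676 ≈ -3.6558e+5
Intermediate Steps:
Q(X) = 307 + X
L - Q(v(1/(-26))) = -365276 - (307 + 17*(1/(-26))²) = -365276 - (307 + 17*(-1/26)²) = -365276 - (307 + 17*(1/676)) = -365276 - (307 + 17/676) = -365276 - 1*207549/676 = -365276 - 207549/676 = -247134125/676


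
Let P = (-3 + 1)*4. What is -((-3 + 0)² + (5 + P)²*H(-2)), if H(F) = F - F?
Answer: -9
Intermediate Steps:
H(F) = 0
P = -8 (P = -2*4 = -8)
-((-3 + 0)² + (5 + P)²*H(-2)) = -((-3 + 0)² + (5 - 8)²*0) = -((-3)² + (-3)²*0) = -(9 + 9*0) = -(9 + 0) = -1*9 = -9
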